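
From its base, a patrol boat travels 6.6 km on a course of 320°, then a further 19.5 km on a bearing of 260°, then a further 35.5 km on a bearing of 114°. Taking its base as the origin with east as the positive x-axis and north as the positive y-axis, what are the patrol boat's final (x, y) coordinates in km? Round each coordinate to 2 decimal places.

(8.98, -12.77)

Leg 1 (320°, 6.6 km): east 6.6 sin 320° = -4.24, north 6.6 cos 320° = 5.06
Leg 2 (260°, 19.5 km): east 19.5 sin 260° = -19.20, north 19.5 cos 260° = -3.39
Leg 3 (114°, 35.5 km): east 35.5 sin 114° = 32.43, north 35.5 cos 114° = -14.44
Summing: 8.98 km east, -12.77 km north → (8.98, -12.77).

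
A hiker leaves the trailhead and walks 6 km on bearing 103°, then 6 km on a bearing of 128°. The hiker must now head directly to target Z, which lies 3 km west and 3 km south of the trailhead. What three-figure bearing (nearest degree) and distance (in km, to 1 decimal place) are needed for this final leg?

Leg 1 (103°, 6 km): east 6 sin 103° = 5.85, north 6 cos 103° = -1.35
Leg 2 (128°, 6 km): east 6 sin 128° = 4.73, north 6 cos 128° = -3.69
Current position: (10.57, -5.04). Target: (-3, -3). Remaining: Δeast = -13.57, Δnorth = 2.04.
Bearing = atan2(-13.57, 2.04) mod 360° = 278.56°; distance = √((-13.57)² + (2.04)²) = 13.727 km.

279°, 13.7 km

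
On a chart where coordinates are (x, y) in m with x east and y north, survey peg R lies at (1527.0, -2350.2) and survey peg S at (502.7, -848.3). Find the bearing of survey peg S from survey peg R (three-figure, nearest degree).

326°

Δeast = 502.7 − 1527.0 = -1024.30; Δnorth = -848.3 − -2350.2 = 1501.90.
Bearing = atan2(Δeast, Δnorth) mod 360° = 325.71° ≈ 326°.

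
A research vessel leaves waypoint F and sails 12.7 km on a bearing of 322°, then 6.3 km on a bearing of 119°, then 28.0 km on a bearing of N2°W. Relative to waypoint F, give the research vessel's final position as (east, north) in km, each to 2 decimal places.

Leg 1 (322°, 12.7 km): east 12.7 sin 322° = -7.82, north 12.7 cos 322° = 10.01
Leg 2 (119°, 6.3 km): east 6.3 sin 119° = 5.51, north 6.3 cos 119° = -3.05
Leg 3 (N2°W, 28.0 km): east 28.0 sin 358° = -0.98, north 28.0 cos 358° = 27.98
Summing: -3.29 km east, 34.94 km north → (-3.29, 34.94).

(-3.29, 34.94)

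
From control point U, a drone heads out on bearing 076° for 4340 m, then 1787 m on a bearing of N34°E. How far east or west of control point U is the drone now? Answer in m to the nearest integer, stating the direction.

Leg 1 (076°, 4340 m): east 4340 sin 76° = 4211.08, north 4340 cos 76° = 1049.94
Leg 2 (N34°E, 1787 m): east 1787 sin 34° = 999.28, north 1787 cos 34° = 1481.49
Net east component: 5210.36 m.

5210 m east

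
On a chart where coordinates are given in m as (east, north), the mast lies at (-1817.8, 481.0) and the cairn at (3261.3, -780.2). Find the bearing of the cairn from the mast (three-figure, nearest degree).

Δeast = 3261.3 − -1817.8 = 5079.10; Δnorth = -780.2 − 481.0 = -1261.20.
Bearing = atan2(Δeast, Δnorth) mod 360° = 103.95° ≈ 104°.

104°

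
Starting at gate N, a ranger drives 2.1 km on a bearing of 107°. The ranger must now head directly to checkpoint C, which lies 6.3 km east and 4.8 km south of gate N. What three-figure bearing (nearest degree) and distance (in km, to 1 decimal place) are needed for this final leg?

134°, 6.0 km

Leg 1 (107°, 2.1 km): east 2.1 sin 107° = 2.01, north 2.1 cos 107° = -0.61
Current position: (2.01, -0.61). Target: (6.3, -4.8). Remaining: Δeast = 4.29, Δnorth = -4.19.
Bearing = atan2(4.29, -4.19) mod 360° = 134.29°; distance = √((4.29)² + (-4.19)²) = 5.995 km.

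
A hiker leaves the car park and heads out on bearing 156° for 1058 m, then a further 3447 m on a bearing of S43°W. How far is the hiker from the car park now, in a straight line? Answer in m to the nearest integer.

Leg 1 (156°, 1058 m): east 1058 sin 156° = 430.33, north 1058 cos 156° = -966.53
Leg 2 (S43°W, 3447 m): east 3447 sin 223° = -2350.85, north 3447 cos 223° = -2520.98
Net: -1920.52 east, -3487.51 north. Distance = √((-1920.52)² + (-3487.51)²) = 3981.345 m.

3981 m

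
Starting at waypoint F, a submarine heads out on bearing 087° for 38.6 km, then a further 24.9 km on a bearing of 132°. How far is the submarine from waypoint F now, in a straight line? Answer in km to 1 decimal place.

Leg 1 (087°, 38.6 km): east 38.6 sin 87° = 38.55, north 38.6 cos 87° = 2.02
Leg 2 (132°, 24.9 km): east 24.9 sin 132° = 18.50, north 24.9 cos 132° = -16.66
Net: 57.05 east, -14.64 north. Distance = √((57.05)² + (-14.64)²) = 58.900 km.

58.9 km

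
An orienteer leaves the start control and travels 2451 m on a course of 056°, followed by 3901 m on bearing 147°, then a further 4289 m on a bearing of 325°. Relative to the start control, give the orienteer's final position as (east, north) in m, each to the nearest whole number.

(1697, 1612)

Leg 1 (056°, 2451 m): east 2451 sin 56° = 2031.97, north 2451 cos 56° = 1370.58
Leg 2 (147°, 3901 m): east 3901 sin 147° = 2124.64, north 3901 cos 147° = -3271.65
Leg 3 (325°, 4289 m): east 4289 sin 325° = -2460.07, north 4289 cos 325° = 3513.34
Summing: 1696.54 m east, 1612.27 m north → (1697, 1612).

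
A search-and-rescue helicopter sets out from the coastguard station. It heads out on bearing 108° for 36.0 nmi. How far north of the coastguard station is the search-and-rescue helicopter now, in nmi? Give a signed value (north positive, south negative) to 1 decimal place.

-11.1 nmi

Leg 1 (108°, 36.0 nmi): east 36.0 sin 108° = 34.24, north 36.0 cos 108° = -11.12
Net north component: -11.12 nmi.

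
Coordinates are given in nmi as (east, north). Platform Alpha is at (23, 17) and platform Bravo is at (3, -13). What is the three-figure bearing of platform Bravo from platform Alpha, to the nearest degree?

214°

Δeast = 3 − 23 = -20.00; Δnorth = -13 − 17 = -30.00.
Bearing = atan2(Δeast, Δnorth) mod 360° = 213.69° ≈ 214°.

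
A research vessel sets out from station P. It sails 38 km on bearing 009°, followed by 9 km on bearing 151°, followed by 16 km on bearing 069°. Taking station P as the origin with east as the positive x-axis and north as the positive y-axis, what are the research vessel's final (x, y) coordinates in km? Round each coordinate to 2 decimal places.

Leg 1 (009°, 38 km): east 38 sin 9° = 5.94, north 38 cos 9° = 37.53
Leg 2 (151°, 9 km): east 9 sin 151° = 4.36, north 9 cos 151° = -7.87
Leg 3 (069°, 16 km): east 16 sin 69° = 14.94, north 16 cos 69° = 5.73
Summing: 25.25 km east, 35.39 km north → (25.25, 35.39).

(25.25, 35.39)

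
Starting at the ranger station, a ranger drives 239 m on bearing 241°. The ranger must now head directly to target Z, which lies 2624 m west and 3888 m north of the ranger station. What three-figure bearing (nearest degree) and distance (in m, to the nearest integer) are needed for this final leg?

329°, 4676 m

Leg 1 (241°, 239 m): east 239 sin 241° = -209.03, north 239 cos 241° = -115.87
Current position: (-209.03, -115.87). Target: (-2624, 3888). Remaining: Δeast = -2414.97, Δnorth = 4003.87.
Bearing = atan2(-2414.97, 4003.87) mod 360° = 328.90°; distance = √((-2414.97)² + (4003.87)²) = 4675.792 m.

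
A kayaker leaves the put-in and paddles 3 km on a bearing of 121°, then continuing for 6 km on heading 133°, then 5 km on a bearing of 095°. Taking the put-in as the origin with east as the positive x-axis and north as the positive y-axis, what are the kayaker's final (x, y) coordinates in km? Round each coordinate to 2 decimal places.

Leg 1 (121°, 3 km): east 3 sin 121° = 2.57, north 3 cos 121° = -1.55
Leg 2 (133°, 6 km): east 6 sin 133° = 4.39, north 6 cos 133° = -4.09
Leg 3 (095°, 5 km): east 5 sin 95° = 4.98, north 5 cos 95° = -0.44
Summing: 11.94 km east, -6.07 km north → (11.94, -6.07).

(11.94, -6.07)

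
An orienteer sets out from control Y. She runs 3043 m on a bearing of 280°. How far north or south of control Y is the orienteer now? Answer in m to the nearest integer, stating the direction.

528 m north

Leg 1 (280°, 3043 m): east 3043 sin 280° = -2996.77, north 3043 cos 280° = 528.41
Net north component: 528.41 m.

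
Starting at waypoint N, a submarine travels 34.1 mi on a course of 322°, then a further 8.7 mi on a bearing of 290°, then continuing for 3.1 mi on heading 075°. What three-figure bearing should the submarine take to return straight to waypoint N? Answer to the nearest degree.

Leg 1 (322°, 34.1 mi): east 34.1 sin 322° = -20.99, north 34.1 cos 322° = 26.87
Leg 2 (290°, 8.7 mi): east 8.7 sin 290° = -8.18, north 8.7 cos 290° = 2.98
Leg 3 (075°, 3.1 mi): east 3.1 sin 75° = 2.99, north 3.1 cos 75° = 0.80
Net displacement: -26.18 east, 30.65 north. Direction back to start is (26.18, -30.65): bearing = atan2(26.18, -30.65) mod 360° = 139.50° ≈ 140°.

140°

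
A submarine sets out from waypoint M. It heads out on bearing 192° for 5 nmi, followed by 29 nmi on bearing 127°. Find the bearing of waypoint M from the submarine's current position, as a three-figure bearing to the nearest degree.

Leg 1 (192°, 5 nmi): east 5 sin 192° = -1.04, north 5 cos 192° = -4.89
Leg 2 (127°, 29 nmi): east 29 sin 127° = 23.16, north 29 cos 127° = -17.45
Net displacement: 22.12 east, -22.34 north. Direction back to start is (-22.12, 22.34): bearing = atan2(-22.12, 22.34) mod 360° = 315.29° ≈ 315°.

315°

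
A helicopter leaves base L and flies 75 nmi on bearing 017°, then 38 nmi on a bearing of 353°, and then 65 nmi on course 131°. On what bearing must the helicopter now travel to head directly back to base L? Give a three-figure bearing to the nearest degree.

225°

Leg 1 (017°, 75 nmi): east 75 sin 17° = 21.93, north 75 cos 17° = 71.72
Leg 2 (353°, 38 nmi): east 38 sin 353° = -4.63, north 38 cos 353° = 37.72
Leg 3 (131°, 65 nmi): east 65 sin 131° = 49.06, north 65 cos 131° = -42.64
Net displacement: 66.35 east, 66.80 north. Direction back to start is (-66.35, -66.80): bearing = atan2(-66.35, -66.80) mod 360° = 224.81° ≈ 225°.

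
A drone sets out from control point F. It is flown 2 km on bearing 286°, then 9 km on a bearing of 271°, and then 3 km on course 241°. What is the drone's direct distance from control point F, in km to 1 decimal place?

Leg 1 (286°, 2 km): east 2 sin 286° = -1.92, north 2 cos 286° = 0.55
Leg 2 (271°, 9 km): east 9 sin 271° = -9.00, north 9 cos 271° = 0.16
Leg 3 (241°, 3 km): east 3 sin 241° = -2.62, north 3 cos 241° = -1.45
Net: -13.55 east, -0.75 north. Distance = √((-13.55)² + (-0.75)²) = 13.566 km.

13.6 km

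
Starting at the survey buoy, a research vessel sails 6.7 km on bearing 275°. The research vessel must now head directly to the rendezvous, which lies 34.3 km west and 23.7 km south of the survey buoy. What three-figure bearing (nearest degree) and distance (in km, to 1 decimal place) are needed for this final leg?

229°, 36.8 km

Leg 1 (275°, 6.7 km): east 6.7 sin 275° = -6.67, north 6.7 cos 275° = 0.58
Current position: (-6.67, 0.58). Target: (-34.3, -23.7). Remaining: Δeast = -27.63, Δnorth = -24.28.
Bearing = atan2(-27.63, -24.28) mod 360° = 228.68°; distance = √((-27.63)² + (-24.28)²) = 36.781 km.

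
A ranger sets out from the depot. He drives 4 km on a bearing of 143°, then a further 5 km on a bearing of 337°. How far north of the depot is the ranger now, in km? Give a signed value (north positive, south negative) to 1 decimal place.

Leg 1 (143°, 4 km): east 4 sin 143° = 2.41, north 4 cos 143° = -3.19
Leg 2 (337°, 5 km): east 5 sin 337° = -1.95, north 5 cos 337° = 4.60
Net north component: 1.41 km.

1.4 km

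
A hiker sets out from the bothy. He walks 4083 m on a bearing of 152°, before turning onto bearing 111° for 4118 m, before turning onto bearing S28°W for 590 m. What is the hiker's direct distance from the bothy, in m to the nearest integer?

7840 m

Leg 1 (152°, 4083 m): east 4083 sin 152° = 1916.85, north 4083 cos 152° = -3605.08
Leg 2 (111°, 4118 m): east 4118 sin 111° = 3844.48, north 4118 cos 111° = -1475.76
Leg 3 (S28°W, 590 m): east 590 sin 208° = -276.99, north 590 cos 208° = -520.94
Net: 5484.35 east, -5601.77 north. Distance = √((5484.35)² + (-5601.77)²) = 7839.512 m.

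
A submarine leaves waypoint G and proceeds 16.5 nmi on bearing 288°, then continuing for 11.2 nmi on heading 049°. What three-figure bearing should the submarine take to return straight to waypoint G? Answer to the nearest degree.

150°

Leg 1 (288°, 16.5 nmi): east 16.5 sin 288° = -15.69, north 16.5 cos 288° = 5.10
Leg 2 (049°, 11.2 nmi): east 11.2 sin 49° = 8.45, north 11.2 cos 49° = 7.35
Net displacement: -7.24 east, 12.45 north. Direction back to start is (7.24, -12.45): bearing = atan2(7.24, -12.45) mod 360° = 149.82° ≈ 150°.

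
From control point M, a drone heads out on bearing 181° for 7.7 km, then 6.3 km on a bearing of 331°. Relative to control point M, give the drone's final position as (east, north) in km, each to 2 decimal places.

(-3.19, -2.19)

Leg 1 (181°, 7.7 km): east 7.7 sin 181° = -0.13, north 7.7 cos 181° = -7.70
Leg 2 (331°, 6.3 km): east 6.3 sin 331° = -3.05, north 6.3 cos 331° = 5.51
Summing: -3.19 km east, -2.19 km north → (-3.19, -2.19).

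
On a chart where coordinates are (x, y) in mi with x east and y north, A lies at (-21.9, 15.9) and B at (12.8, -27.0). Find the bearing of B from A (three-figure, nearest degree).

Δeast = 12.8 − -21.9 = 34.70; Δnorth = -27.0 − 15.9 = -42.90.
Bearing = atan2(Δeast, Δnorth) mod 360° = 141.03° ≈ 141°.

141°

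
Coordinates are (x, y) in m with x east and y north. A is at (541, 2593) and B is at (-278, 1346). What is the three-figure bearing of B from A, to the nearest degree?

Δeast = -278 − 541 = -819.00; Δnorth = 1346 − 2593 = -1247.00.
Bearing = atan2(Δeast, Δnorth) mod 360° = 213.30° ≈ 213°.

213°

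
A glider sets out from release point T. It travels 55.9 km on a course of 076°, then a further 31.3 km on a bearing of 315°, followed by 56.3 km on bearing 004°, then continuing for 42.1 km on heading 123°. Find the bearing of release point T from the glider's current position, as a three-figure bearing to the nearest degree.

226°

Leg 1 (076°, 55.9 km): east 55.9 sin 76° = 54.24, north 55.9 cos 76° = 13.52
Leg 2 (315°, 31.3 km): east 31.3 sin 315° = -22.13, north 31.3 cos 315° = 22.13
Leg 3 (004°, 56.3 km): east 56.3 sin 4° = 3.93, north 56.3 cos 4° = 56.16
Leg 4 (123°, 42.1 km): east 42.1 sin 123° = 35.31, north 42.1 cos 123° = -22.93
Net displacement: 71.34 east, 68.89 north. Direction back to start is (-71.34, -68.89): bearing = atan2(-71.34, -68.89) mod 360° = 226.00° ≈ 226°.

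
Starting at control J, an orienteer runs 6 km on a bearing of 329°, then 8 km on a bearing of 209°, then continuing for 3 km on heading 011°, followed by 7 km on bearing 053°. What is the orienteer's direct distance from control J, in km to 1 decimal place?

5.4 km

Leg 1 (329°, 6 km): east 6 sin 329° = -3.09, north 6 cos 329° = 5.14
Leg 2 (209°, 8 km): east 8 sin 209° = -3.88, north 8 cos 209° = -7.00
Leg 3 (011°, 3 km): east 3 sin 11° = 0.57, north 3 cos 11° = 2.94
Leg 4 (053°, 7 km): east 7 sin 53° = 5.59, north 7 cos 53° = 4.21
Net: -0.81 east, 5.30 north. Distance = √((-0.81)² + (5.30)²) = 5.365 km.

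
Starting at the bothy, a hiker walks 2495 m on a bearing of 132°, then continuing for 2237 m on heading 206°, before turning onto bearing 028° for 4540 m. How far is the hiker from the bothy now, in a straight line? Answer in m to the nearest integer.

Leg 1 (132°, 2495 m): east 2495 sin 132° = 1854.15, north 2495 cos 132° = -1669.48
Leg 2 (206°, 2237 m): east 2237 sin 206° = -980.64, north 2237 cos 206° = -2010.60
Leg 3 (028°, 4540 m): east 4540 sin 28° = 2131.40, north 4540 cos 28° = 4008.58
Net: 3004.91 east, 328.50 north. Distance = √((3004.91)² + (328.50)²) = 3022.814 m.

3023 m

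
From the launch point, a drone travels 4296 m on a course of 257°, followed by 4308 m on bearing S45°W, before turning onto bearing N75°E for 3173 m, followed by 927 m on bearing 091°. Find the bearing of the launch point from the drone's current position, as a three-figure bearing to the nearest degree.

Leg 1 (257°, 4296 m): east 4296 sin 257° = -4185.89, north 4296 cos 257° = -966.39
Leg 2 (S45°W, 4308 m): east 4308 sin 225° = -3046.22, north 4308 cos 225° = -3046.22
Leg 3 (N75°E, 3173 m): east 3173 sin 75° = 3064.88, north 3173 cos 75° = 821.23
Leg 4 (091°, 927 m): east 927 sin 91° = 926.86, north 927 cos 91° = -16.18
Net displacement: -3240.37 east, -3207.55 north. Direction back to start is (3240.37, 3207.55): bearing = atan2(3240.37, 3207.55) mod 360° = 45.29° ≈ 045°.

045°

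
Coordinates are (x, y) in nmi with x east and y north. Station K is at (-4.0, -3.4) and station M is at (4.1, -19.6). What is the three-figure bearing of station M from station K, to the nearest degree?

Δeast = 4.1 − -4.0 = 8.10; Δnorth = -19.6 − -3.4 = -16.20.
Bearing = atan2(Δeast, Δnorth) mod 360° = 153.43° ≈ 153°.

153°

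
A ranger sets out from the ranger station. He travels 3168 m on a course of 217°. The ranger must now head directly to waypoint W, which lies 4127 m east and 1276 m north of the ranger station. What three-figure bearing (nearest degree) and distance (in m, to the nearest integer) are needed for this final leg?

058°, 7134 m

Leg 1 (217°, 3168 m): east 3168 sin 217° = -1906.55, north 3168 cos 217° = -2530.08
Current position: (-1906.55, -2530.08). Target: (4127, 1276). Remaining: Δeast = 6033.55, Δnorth = 3806.08.
Bearing = atan2(6033.55, 3806.08) mod 360° = 57.76°; distance = √((6033.55)² + (3806.08)²) = 7133.719 m.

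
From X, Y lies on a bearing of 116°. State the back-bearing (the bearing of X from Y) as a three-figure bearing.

296°

Back-bearing = 116° + 180° = 296°.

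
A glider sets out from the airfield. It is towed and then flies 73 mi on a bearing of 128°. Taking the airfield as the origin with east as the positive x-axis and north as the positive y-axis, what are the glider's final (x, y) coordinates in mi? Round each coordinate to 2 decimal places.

Leg 1 (128°, 73 mi): east 73 sin 128° = 57.52, north 73 cos 128° = -44.94
Summing: 57.52 mi east, -44.94 mi north → (57.52, -44.94).

(57.52, -44.94)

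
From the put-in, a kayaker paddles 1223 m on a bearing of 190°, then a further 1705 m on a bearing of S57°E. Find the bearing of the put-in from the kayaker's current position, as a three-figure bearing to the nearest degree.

330°

Leg 1 (190°, 1223 m): east 1223 sin 190° = -212.37, north 1223 cos 190° = -1204.42
Leg 2 (S57°E, 1705 m): east 1705 sin 123° = 1429.93, north 1705 cos 123° = -928.61
Net displacement: 1217.56 east, -2133.03 north. Direction back to start is (-1217.56, 2133.03): bearing = atan2(-1217.56, 2133.03) mod 360° = 330.28° ≈ 330°.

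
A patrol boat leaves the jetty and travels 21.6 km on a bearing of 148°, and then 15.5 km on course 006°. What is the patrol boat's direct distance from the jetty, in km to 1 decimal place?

Leg 1 (148°, 21.6 km): east 21.6 sin 148° = 11.45, north 21.6 cos 148° = -18.32
Leg 2 (006°, 15.5 km): east 15.5 sin 6° = 1.62, north 15.5 cos 6° = 15.42
Net: 13.07 east, -2.90 north. Distance = √((13.07)² + (-2.90)²) = 13.385 km.

13.4 km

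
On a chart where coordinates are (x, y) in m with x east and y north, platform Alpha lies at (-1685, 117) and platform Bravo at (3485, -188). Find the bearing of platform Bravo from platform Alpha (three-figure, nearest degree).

093°

Δeast = 3485 − -1685 = 5170.00; Δnorth = -188 − 117 = -305.00.
Bearing = atan2(Δeast, Δnorth) mod 360° = 93.38° ≈ 093°.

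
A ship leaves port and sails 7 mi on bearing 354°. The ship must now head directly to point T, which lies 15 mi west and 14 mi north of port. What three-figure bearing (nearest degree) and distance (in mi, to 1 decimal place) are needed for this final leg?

296°, 15.9 mi

Leg 1 (354°, 7 mi): east 7 sin 354° = -0.73, north 7 cos 354° = 6.96
Current position: (-0.73, 6.96). Target: (-15, 14). Remaining: Δeast = -14.27, Δnorth = 7.04.
Bearing = atan2(-14.27, 7.04) mod 360° = 296.26°; distance = √((-14.27)² + (7.04)²) = 15.910 mi.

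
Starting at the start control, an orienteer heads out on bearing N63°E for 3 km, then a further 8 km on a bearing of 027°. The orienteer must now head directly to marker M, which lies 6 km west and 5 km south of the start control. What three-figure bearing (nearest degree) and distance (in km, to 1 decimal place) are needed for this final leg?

222°, 18.3 km

Leg 1 (N63°E, 3 km): east 3 sin 63° = 2.67, north 3 cos 63° = 1.36
Leg 2 (027°, 8 km): east 8 sin 27° = 3.63, north 8 cos 27° = 7.13
Current position: (6.30, 8.49). Target: (-6, -5). Remaining: Δeast = -12.30, Δnorth = -13.49.
Bearing = atan2(-12.30, -13.49) mod 360° = 222.37°; distance = √((-12.30)² + (-13.49)²) = 18.259 km.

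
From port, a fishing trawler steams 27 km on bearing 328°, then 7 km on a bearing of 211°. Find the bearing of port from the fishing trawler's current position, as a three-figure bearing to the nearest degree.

133°

Leg 1 (328°, 27 km): east 27 sin 328° = -14.31, north 27 cos 328° = 22.90
Leg 2 (211°, 7 km): east 7 sin 211° = -3.61, north 7 cos 211° = -6.00
Net displacement: -17.91 east, 16.90 north. Direction back to start is (17.91, -16.90): bearing = atan2(17.91, -16.90) mod 360° = 133.33° ≈ 133°.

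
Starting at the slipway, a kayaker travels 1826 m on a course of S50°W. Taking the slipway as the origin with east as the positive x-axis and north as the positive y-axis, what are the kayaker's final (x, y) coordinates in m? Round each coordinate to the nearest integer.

Leg 1 (S50°W, 1826 m): east 1826 sin 230° = -1398.80, north 1826 cos 230° = -1173.73
Summing: -1398.80 m east, -1173.73 m north → (-1399, -1174).

(-1399, -1174)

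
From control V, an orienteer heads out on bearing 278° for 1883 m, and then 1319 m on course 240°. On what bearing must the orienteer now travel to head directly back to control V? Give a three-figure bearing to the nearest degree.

Leg 1 (278°, 1883 m): east 1883 sin 278° = -1864.67, north 1883 cos 278° = 262.06
Leg 2 (240°, 1319 m): east 1319 sin 240° = -1142.29, north 1319 cos 240° = -659.50
Net displacement: -3006.96 east, -397.44 north. Direction back to start is (3006.96, 397.44): bearing = atan2(3006.96, 397.44) mod 360° = 82.47° ≈ 082°.

082°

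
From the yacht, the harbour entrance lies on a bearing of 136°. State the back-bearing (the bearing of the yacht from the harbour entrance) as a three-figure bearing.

Back-bearing = 136° + 180° = 316°.

316°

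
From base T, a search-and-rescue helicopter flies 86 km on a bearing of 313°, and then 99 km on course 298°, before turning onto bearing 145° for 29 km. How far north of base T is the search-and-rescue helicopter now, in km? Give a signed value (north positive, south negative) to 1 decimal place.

81.4 km

Leg 1 (313°, 86 km): east 86 sin 313° = -62.90, north 86 cos 313° = 58.65
Leg 2 (298°, 99 km): east 99 sin 298° = -87.41, north 99 cos 298° = 46.48
Leg 3 (145°, 29 km): east 29 sin 145° = 16.63, north 29 cos 145° = -23.76
Net north component: 81.37 km.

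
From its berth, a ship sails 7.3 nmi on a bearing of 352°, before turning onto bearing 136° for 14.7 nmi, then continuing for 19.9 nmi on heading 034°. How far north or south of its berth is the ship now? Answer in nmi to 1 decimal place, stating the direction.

Leg 1 (352°, 7.3 nmi): east 7.3 sin 352° = -1.02, north 7.3 cos 352° = 7.23
Leg 2 (136°, 14.7 nmi): east 14.7 sin 136° = 10.21, north 14.7 cos 136° = -10.57
Leg 3 (034°, 19.9 nmi): east 19.9 sin 34° = 11.13, north 19.9 cos 34° = 16.50
Net north component: 13.15 nmi.

13.2 nmi north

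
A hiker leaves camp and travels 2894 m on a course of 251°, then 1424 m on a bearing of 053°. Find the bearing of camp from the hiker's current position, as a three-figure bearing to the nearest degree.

Leg 1 (251°, 2894 m): east 2894 sin 251° = -2736.33, north 2894 cos 251° = -942.19
Leg 2 (053°, 1424 m): east 1424 sin 53° = 1137.26, north 1424 cos 53° = 856.98
Net displacement: -1599.07 east, -85.21 north. Direction back to start is (1599.07, 85.21): bearing = atan2(1599.07, 85.21) mod 360° = 86.95° ≈ 087°.

087°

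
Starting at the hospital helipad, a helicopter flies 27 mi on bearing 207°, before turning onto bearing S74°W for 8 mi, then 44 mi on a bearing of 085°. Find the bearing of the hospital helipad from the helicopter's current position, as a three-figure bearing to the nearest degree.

Leg 1 (207°, 27 mi): east 27 sin 207° = -12.26, north 27 cos 207° = -24.06
Leg 2 (S74°W, 8 mi): east 8 sin 254° = -7.69, north 8 cos 254° = -2.21
Leg 3 (085°, 44 mi): east 44 sin 85° = 43.83, north 44 cos 85° = 3.83
Net displacement: 23.88 east, -22.43 north. Direction back to start is (-23.88, 22.43): bearing = atan2(-23.88, 22.43) mod 360° = 313.20° ≈ 313°.

313°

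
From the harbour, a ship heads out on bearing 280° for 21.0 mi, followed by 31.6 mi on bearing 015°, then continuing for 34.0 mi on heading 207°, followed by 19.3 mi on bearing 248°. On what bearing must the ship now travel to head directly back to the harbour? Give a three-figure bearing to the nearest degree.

086°

Leg 1 (280°, 21.0 mi): east 21.0 sin 280° = -20.68, north 21.0 cos 280° = 3.65
Leg 2 (015°, 31.6 mi): east 31.6 sin 15° = 8.18, north 31.6 cos 15° = 30.52
Leg 3 (207°, 34.0 mi): east 34.0 sin 207° = -15.44, north 34.0 cos 207° = -30.29
Leg 4 (248°, 19.3 mi): east 19.3 sin 248° = -17.89, north 19.3 cos 248° = -7.23
Net displacement: -45.83 east, -3.35 north. Direction back to start is (45.83, 3.35): bearing = atan2(45.83, 3.35) mod 360° = 85.81° ≈ 086°.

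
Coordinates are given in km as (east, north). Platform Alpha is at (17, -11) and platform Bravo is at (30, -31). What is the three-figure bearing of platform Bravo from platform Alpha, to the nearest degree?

Δeast = 30 − 17 = 13.00; Δnorth = -31 − -11 = -20.00.
Bearing = atan2(Δeast, Δnorth) mod 360° = 146.98° ≈ 147°.

147°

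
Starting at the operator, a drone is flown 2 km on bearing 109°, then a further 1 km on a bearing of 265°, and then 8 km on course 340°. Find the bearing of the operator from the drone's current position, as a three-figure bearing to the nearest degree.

165°

Leg 1 (109°, 2 km): east 2 sin 109° = 1.89, north 2 cos 109° = -0.65
Leg 2 (265°, 1 km): east 1 sin 265° = -1.00, north 1 cos 265° = -0.09
Leg 3 (340°, 8 km): east 8 sin 340° = -2.74, north 8 cos 340° = 7.52
Net displacement: -1.84 east, 6.78 north. Direction back to start is (1.84, -6.78): bearing = atan2(1.84, -6.78) mod 360° = 164.80° ≈ 165°.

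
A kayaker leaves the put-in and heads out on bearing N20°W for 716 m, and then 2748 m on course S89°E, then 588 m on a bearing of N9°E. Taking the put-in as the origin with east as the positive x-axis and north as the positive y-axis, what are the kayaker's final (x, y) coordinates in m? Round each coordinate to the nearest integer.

Leg 1 (N20°W, 716 m): east 716 sin 340° = -244.89, north 716 cos 340° = 672.82
Leg 2 (S89°E, 2748 m): east 2748 sin 91° = 2747.58, north 2748 cos 91° = -47.96
Leg 3 (N9°E, 588 m): east 588 sin 9° = 91.98, north 588 cos 9° = 580.76
Summing: 2594.68 m east, 1205.62 m north → (2595, 1206).

(2595, 1206)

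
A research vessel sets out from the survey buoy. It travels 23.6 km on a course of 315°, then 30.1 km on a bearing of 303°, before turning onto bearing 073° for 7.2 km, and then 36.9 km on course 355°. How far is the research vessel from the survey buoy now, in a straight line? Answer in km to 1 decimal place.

81.5 km

Leg 1 (315°, 23.6 km): east 23.6 sin 315° = -16.69, north 23.6 cos 315° = 16.69
Leg 2 (303°, 30.1 km): east 30.1 sin 303° = -25.24, north 30.1 cos 303° = 16.39
Leg 3 (073°, 7.2 km): east 7.2 sin 73° = 6.89, north 7.2 cos 73° = 2.11
Leg 4 (355°, 36.9 km): east 36.9 sin 355° = -3.22, north 36.9 cos 355° = 36.76
Net: -38.26 east, 71.95 north. Distance = √((-38.26)² + (71.95)²) = 81.488 km.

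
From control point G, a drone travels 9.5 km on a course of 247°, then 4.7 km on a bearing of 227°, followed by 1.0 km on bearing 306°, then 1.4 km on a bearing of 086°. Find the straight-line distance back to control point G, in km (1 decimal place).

13.2 km

Leg 1 (247°, 9.5 km): east 9.5 sin 247° = -8.74, north 9.5 cos 247° = -3.71
Leg 2 (227°, 4.7 km): east 4.7 sin 227° = -3.44, north 4.7 cos 227° = -3.21
Leg 3 (306°, 1.0 km): east 1.0 sin 306° = -0.81, north 1.0 cos 306° = 0.59
Leg 4 (086°, 1.4 km): east 1.4 sin 86° = 1.40, north 1.4 cos 86° = 0.10
Net: -11.59 east, -6.23 north. Distance = √((-11.59)² + (-6.23)²) = 13.163 km.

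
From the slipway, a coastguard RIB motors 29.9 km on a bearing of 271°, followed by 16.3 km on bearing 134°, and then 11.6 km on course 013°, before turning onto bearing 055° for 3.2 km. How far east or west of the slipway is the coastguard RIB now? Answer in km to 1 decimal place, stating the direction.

Leg 1 (271°, 29.9 km): east 29.9 sin 271° = -29.90, north 29.9 cos 271° = 0.52
Leg 2 (134°, 16.3 km): east 16.3 sin 134° = 11.73, north 16.3 cos 134° = -11.32
Leg 3 (013°, 11.6 km): east 11.6 sin 13° = 2.61, north 11.6 cos 13° = 11.30
Leg 4 (055°, 3.2 km): east 3.2 sin 55° = 2.62, north 3.2 cos 55° = 1.84
Net east component: -12.94 km.

12.9 km west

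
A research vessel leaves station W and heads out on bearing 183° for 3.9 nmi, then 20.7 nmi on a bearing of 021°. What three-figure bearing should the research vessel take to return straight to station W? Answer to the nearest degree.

205°

Leg 1 (183°, 3.9 nmi): east 3.9 sin 183° = -0.20, north 3.9 cos 183° = -3.89
Leg 2 (021°, 20.7 nmi): east 20.7 sin 21° = 7.42, north 20.7 cos 21° = 19.33
Net displacement: 7.21 east, 15.43 north. Direction back to start is (-7.21, -15.43): bearing = atan2(-7.21, -15.43) mod 360° = 205.06° ≈ 205°.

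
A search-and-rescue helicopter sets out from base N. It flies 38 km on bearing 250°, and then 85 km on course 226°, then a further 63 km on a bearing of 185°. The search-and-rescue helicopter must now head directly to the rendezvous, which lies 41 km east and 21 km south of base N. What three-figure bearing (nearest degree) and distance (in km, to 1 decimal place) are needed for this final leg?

052°, 183.0 km

Leg 1 (250°, 38 km): east 38 sin 250° = -35.71, north 38 cos 250° = -13.00
Leg 2 (226°, 85 km): east 85 sin 226° = -61.14, north 85 cos 226° = -59.05
Leg 3 (185°, 63 km): east 63 sin 185° = -5.49, north 63 cos 185° = -62.76
Current position: (-102.34, -134.80). Target: (41, -21). Remaining: Δeast = 143.34, Δnorth = 113.80.
Bearing = atan2(143.34, 113.80) mod 360° = 51.55°; distance = √((143.34)² + (113.80)²) = 183.026 km.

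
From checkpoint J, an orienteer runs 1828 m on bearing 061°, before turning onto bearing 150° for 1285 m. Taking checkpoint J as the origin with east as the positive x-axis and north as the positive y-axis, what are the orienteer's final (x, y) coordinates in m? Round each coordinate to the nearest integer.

Leg 1 (061°, 1828 m): east 1828 sin 61° = 1598.80, north 1828 cos 61° = 886.23
Leg 2 (150°, 1285 m): east 1285 sin 150° = 642.50, north 1285 cos 150° = -1112.84
Summing: 2241.30 m east, -226.61 m north → (2241, -227).

(2241, -227)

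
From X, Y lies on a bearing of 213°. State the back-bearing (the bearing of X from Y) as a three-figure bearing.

033°

Back-bearing = 213° − 180° = 033°.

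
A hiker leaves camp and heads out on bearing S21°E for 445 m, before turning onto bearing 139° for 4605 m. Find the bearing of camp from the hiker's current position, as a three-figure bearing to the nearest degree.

321°

Leg 1 (S21°E, 445 m): east 445 sin 159° = 159.47, north 445 cos 159° = -415.44
Leg 2 (139°, 4605 m): east 4605 sin 139° = 3021.15, north 4605 cos 139° = -3475.44
Net displacement: 3180.63 east, -3890.88 north. Direction back to start is (-3180.63, 3890.88): bearing = atan2(-3180.63, 3890.88) mod 360° = 320.74° ≈ 321°.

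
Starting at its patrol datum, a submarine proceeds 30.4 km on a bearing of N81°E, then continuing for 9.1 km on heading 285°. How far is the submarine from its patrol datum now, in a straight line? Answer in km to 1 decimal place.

Leg 1 (N81°E, 30.4 km): east 30.4 sin 81° = 30.03, north 30.4 cos 81° = 4.76
Leg 2 (285°, 9.1 km): east 9.1 sin 285° = -8.79, north 9.1 cos 285° = 2.36
Net: 21.24 east, 7.11 north. Distance = √((21.24)² + (7.11)²) = 22.395 km.

22.4 km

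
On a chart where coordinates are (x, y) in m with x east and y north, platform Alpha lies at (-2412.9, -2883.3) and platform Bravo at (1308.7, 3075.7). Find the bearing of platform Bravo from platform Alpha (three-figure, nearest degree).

032°

Δeast = 1308.7 − -2412.9 = 3721.60; Δnorth = 3075.7 − -2883.3 = 5959.00.
Bearing = atan2(Δeast, Δnorth) mod 360° = 31.99° ≈ 032°.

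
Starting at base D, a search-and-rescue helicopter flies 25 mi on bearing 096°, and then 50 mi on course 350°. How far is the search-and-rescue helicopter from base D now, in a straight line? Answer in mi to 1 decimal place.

Leg 1 (096°, 25 mi): east 25 sin 96° = 24.86, north 25 cos 96° = -2.61
Leg 2 (350°, 50 mi): east 50 sin 350° = -8.68, north 50 cos 350° = 49.24
Net: 16.18 east, 46.63 north. Distance = √((16.18)² + (46.63)²) = 49.355 mi.

49.4 mi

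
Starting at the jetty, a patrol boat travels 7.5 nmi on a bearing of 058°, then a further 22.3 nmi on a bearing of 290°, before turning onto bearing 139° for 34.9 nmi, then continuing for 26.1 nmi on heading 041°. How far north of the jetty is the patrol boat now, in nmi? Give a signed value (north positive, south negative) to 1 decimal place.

Leg 1 (058°, 7.5 nmi): east 7.5 sin 58° = 6.36, north 7.5 cos 58° = 3.97
Leg 2 (290°, 22.3 nmi): east 22.3 sin 290° = -20.96, north 22.3 cos 290° = 7.63
Leg 3 (139°, 34.9 nmi): east 34.9 sin 139° = 22.90, north 34.9 cos 139° = -26.34
Leg 4 (041°, 26.1 nmi): east 26.1 sin 41° = 17.12, north 26.1 cos 41° = 19.70
Net north component: 4.96 nmi.

5.0 nmi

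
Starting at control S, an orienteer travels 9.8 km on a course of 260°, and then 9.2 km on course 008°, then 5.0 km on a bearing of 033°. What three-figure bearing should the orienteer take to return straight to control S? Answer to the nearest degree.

Leg 1 (260°, 9.8 km): east 9.8 sin 260° = -9.65, north 9.8 cos 260° = -1.70
Leg 2 (008°, 9.2 km): east 9.2 sin 8° = 1.28, north 9.2 cos 8° = 9.11
Leg 3 (033°, 5.0 km): east 5.0 sin 33° = 2.72, north 5.0 cos 33° = 4.19
Net displacement: -5.65 east, 11.60 north. Direction back to start is (5.65, -11.60): bearing = atan2(5.65, -11.60) mod 360° = 154.04° ≈ 154°.

154°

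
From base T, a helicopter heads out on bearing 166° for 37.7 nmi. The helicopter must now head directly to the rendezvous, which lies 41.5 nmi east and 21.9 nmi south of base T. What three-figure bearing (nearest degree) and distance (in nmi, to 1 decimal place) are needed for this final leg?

066°, 35.6 nmi

Leg 1 (166°, 37.7 nmi): east 37.7 sin 166° = 9.12, north 37.7 cos 166° = -36.58
Current position: (9.12, -36.58). Target: (41.5, -21.9). Remaining: Δeast = 32.38, Δnorth = 14.68.
Bearing = atan2(32.38, 14.68) mod 360° = 65.61°; distance = √((32.38)² + (14.68)²) = 35.552 nmi.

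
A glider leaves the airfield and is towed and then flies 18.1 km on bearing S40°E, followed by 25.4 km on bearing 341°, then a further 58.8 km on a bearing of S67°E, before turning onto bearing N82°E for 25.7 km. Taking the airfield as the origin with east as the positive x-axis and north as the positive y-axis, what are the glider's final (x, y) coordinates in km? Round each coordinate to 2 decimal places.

(82.94, -9.25)

Leg 1 (S40°E, 18.1 km): east 18.1 sin 140° = 11.63, north 18.1 cos 140° = -13.87
Leg 2 (341°, 25.4 km): east 25.4 sin 341° = -8.27, north 25.4 cos 341° = 24.02
Leg 3 (S67°E, 58.8 km): east 58.8 sin 113° = 54.13, north 58.8 cos 113° = -22.97
Leg 4 (N82°E, 25.7 km): east 25.7 sin 82° = 25.45, north 25.7 cos 82° = 3.58
Summing: 82.94 km east, -9.25 km north → (82.94, -9.25).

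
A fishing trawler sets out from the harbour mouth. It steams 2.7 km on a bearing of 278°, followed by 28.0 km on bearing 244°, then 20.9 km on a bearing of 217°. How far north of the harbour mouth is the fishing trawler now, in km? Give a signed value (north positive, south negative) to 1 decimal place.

-28.6 km

Leg 1 (278°, 2.7 km): east 2.7 sin 278° = -2.67, north 2.7 cos 278° = 0.38
Leg 2 (244°, 28.0 km): east 28.0 sin 244° = -25.17, north 28.0 cos 244° = -12.27
Leg 3 (217°, 20.9 km): east 20.9 sin 217° = -12.58, north 20.9 cos 217° = -16.69
Net north component: -28.59 km.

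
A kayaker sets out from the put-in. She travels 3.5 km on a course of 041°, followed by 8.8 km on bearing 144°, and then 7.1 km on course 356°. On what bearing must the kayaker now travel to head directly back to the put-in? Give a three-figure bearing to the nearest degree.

250°

Leg 1 (041°, 3.5 km): east 3.5 sin 41° = 2.30, north 3.5 cos 41° = 2.64
Leg 2 (144°, 8.8 km): east 8.8 sin 144° = 5.17, north 8.8 cos 144° = -7.12
Leg 3 (356°, 7.1 km): east 7.1 sin 356° = -0.50, north 7.1 cos 356° = 7.08
Net displacement: 6.97 east, 2.60 north. Direction back to start is (-6.97, -2.60): bearing = atan2(-6.97, -2.60) mod 360° = 249.52° ≈ 250°.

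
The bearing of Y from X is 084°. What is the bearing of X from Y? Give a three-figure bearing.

Back-bearing = 084° + 180° = 264°.

264°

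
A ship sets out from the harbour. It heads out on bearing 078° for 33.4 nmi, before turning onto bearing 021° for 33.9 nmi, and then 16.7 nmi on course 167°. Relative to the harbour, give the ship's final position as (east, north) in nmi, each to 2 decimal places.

Leg 1 (078°, 33.4 nmi): east 33.4 sin 78° = 32.67, north 33.4 cos 78° = 6.94
Leg 2 (021°, 33.9 nmi): east 33.9 sin 21° = 12.15, north 33.9 cos 21° = 31.65
Leg 3 (167°, 16.7 nmi): east 16.7 sin 167° = 3.76, north 16.7 cos 167° = -16.27
Summing: 48.58 nmi east, 22.32 nmi north → (48.58, 22.32).

(48.58, 22.32)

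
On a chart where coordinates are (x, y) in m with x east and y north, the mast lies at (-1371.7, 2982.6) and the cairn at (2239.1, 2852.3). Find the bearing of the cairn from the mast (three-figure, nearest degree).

Δeast = 2239.1 − -1371.7 = 3610.80; Δnorth = 2852.3 − 2982.6 = -130.30.
Bearing = atan2(Δeast, Δnorth) mod 360° = 92.07° ≈ 092°.

092°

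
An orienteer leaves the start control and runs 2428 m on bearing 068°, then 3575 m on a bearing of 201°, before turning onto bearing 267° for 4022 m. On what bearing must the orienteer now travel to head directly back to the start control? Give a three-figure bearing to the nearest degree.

Leg 1 (068°, 2428 m): east 2428 sin 68° = 2251.20, north 2428 cos 68° = 909.54
Leg 2 (201°, 3575 m): east 3575 sin 201° = -1281.17, north 3575 cos 201° = -3337.55
Leg 3 (267°, 4022 m): east 4022 sin 267° = -4016.49, north 4022 cos 267° = -210.50
Net displacement: -3046.45 east, -2638.50 north. Direction back to start is (3046.45, 2638.50): bearing = atan2(3046.45, 2638.50) mod 360° = 49.10° ≈ 049°.

049°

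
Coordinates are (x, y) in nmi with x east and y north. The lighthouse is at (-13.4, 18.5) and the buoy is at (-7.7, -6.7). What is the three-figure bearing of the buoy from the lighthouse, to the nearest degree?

167°

Δeast = -7.7 − -13.4 = 5.70; Δnorth = -6.7 − 18.5 = -25.20.
Bearing = atan2(Δeast, Δnorth) mod 360° = 167.25° ≈ 167°.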